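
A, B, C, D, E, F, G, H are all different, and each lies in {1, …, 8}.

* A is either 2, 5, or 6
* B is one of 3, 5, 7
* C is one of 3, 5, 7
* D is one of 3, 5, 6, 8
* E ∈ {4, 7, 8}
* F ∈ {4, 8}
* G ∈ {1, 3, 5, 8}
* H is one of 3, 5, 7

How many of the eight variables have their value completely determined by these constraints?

3

The 8 variables together cover exactly {1, 2, 3, 4, 5, 6, 7, 8} — 8 values for 8 variables — and 1 appears only in G's list, so G = 1.
The 7 still-open variables draw from only 7 values {2, 3, 4, 5, 6, 7, 8}, so each is used; only A can be 2, hence A = 2.
The 6 still-open variables together cover exactly {3, 4, 5, 6, 7, 8} — 6 values for 6 variables — and 6 appears only in D's list, so D = 6.
The 3 variables B, C, H are confined to {3, 5, 7}, which locks those values in; drop them from E.
Determined: A=2, D=6, G=1. The other variables each still have more than one consistent value. That makes 3.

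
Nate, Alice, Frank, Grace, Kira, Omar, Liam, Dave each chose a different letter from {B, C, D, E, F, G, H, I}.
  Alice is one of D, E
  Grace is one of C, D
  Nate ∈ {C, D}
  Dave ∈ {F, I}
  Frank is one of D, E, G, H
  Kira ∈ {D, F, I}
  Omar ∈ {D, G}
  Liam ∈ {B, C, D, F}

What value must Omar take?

G

The 8 variables together cover exactly {B, C, D, E, F, G, H, I} — 8 values for 8 variables — and B appears only in Liam's list, so Liam = B.
The 7 still-open variables together cover exactly {C, D, E, F, G, H, I} — 7 values for 7 variables — and H appears only in Frank's list, so Frank = H.
Among the 6 still-open variables, E fits only Alice (and all 6 values in {C, D, E, F, G, I} must be used), so Alice = E.
The 5 still-open variables together cover exactly {C, D, F, G, I} — 5 values for 5 variables — and G appears only in Omar's list, so Omar = G.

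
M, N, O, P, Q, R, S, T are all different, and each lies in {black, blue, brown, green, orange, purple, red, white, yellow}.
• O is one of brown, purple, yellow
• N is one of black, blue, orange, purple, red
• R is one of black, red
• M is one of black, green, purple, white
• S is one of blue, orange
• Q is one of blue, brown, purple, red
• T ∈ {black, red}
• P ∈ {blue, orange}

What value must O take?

P and S share exactly the 2 values {blue, orange}; by pigeonhole those values go to them, so strike blue, orange from N, Q.
R and T share exactly the 2 values {black, red}; by pigeonhole those values go to them, so strike black, red from M, N, Q.
N has just one choice, so N = purple. Strike purple from M, O, Q.
That leaves Q = brown. Strike brown from O.
So O = yellow.

yellow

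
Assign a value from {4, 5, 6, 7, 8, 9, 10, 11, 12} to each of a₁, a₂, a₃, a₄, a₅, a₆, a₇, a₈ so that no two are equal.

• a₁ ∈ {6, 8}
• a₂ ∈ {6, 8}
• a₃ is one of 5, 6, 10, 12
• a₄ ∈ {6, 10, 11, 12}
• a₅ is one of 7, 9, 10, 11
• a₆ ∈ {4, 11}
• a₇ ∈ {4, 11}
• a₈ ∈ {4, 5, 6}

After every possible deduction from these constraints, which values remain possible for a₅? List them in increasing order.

7, 9

The 2 variables a₁ and a₂ are confined to {6, 8}, which locks those values in; drop them from a₃, a₄, a₈.
The 2 variables a₆ and a₇ are confined to {4, 11}, which locks those values in; drop them from a₄, a₅, a₈.
a₈ must be 5 (only option left). Remove 5 from a₃.
a₃ and a₄ share exactly the 2 values {10, 12}; by pigeonhole those values go to them, so strike 10, 12 from a₅.
No further eliminations apply; a₅ can still be any of 7, 9.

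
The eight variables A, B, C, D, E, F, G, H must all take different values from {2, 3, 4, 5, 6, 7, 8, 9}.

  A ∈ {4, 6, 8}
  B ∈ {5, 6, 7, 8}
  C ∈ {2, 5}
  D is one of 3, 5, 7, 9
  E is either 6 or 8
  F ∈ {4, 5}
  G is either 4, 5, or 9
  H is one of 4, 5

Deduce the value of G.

9

The 8 variables together cover exactly {2, 3, 4, 5, 6, 7, 8, 9} — 8 values for 8 variables — and 2 appears only in C's list, so C = 2.
The 7 still-open variables draw from only 7 values {3, 4, 5, 6, 7, 8, 9}, so each is used; only D can be 3, hence D = 3.
Among the 6 still-open variables, 7 fits only B (and all 6 values in {4, 5, 6, 7, 8, 9} must be used), so B = 7.
The 5 still-open variables draw from only 5 values {4, 5, 6, 8, 9}, so each is used; only G can be 9, hence G = 9.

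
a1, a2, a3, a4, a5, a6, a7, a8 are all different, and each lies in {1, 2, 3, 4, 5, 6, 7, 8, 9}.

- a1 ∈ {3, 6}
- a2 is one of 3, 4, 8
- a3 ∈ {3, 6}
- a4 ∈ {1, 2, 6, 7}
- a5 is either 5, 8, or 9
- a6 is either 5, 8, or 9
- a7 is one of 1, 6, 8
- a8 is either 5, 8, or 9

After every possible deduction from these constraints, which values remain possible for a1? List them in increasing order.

The 2 variables a1 and a3 are confined to {3, 6}, which locks those values in; drop them from a2, a4, a7.
a5, a6, a8 share exactly the 3 values {5, 8, 9}; by pigeonhole those values go to them, so strike 5, 8, 9 from a2, a7.
That leaves a2 = 4.
a7 has just one choice, so a7 = 1. Strike 1 from a4.
No further eliminations apply; a1 can still be any of 3, 6.

3, 6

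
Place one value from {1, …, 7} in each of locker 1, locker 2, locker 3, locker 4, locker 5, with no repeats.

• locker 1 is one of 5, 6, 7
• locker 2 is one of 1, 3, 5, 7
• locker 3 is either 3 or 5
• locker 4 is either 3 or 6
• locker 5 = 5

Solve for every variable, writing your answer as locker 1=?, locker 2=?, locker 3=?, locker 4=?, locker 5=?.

locker 1=7, locker 2=1, locker 3=3, locker 4=6, locker 5=5

locker 5 must be 5 (only option left). Eliminate 5 elsewhere: locker 1, locker 2, locker 3.
locker 3 must be 3 (only option left). So locker 2, locker 4 can't be 3.
locker 4 must be 6 (only option left). Remove 6 from locker 1.
That leaves locker 1 = 7. Eliminate 7 elsewhere: locker 2.
That leaves locker 2 = 1.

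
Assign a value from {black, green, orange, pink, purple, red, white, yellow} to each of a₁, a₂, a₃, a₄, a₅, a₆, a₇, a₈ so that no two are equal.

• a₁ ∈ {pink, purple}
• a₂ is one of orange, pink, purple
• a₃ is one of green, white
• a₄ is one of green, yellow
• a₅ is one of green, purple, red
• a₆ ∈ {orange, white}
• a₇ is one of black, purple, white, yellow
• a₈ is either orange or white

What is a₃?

Among the 8 variables, black fits only a₇ (and all 8 values in {black, green, orange, pink, purple, red, white, yellow} must be used), so a₇ = black.
The 7 still-open variables together cover exactly {green, orange, pink, purple, red, white, yellow} — 7 values for 7 variables — and red appears only in a₅'s list, so a₅ = red.
Among the 6 still-open variables, yellow fits only a₄ (and all 6 values in {green, orange, pink, purple, white, yellow} must be used), so a₄ = yellow.
Among the 5 still-open variables, green fits only a₃ (and all 5 values in {green, orange, pink, purple, white} must be used), so a₃ = green.

green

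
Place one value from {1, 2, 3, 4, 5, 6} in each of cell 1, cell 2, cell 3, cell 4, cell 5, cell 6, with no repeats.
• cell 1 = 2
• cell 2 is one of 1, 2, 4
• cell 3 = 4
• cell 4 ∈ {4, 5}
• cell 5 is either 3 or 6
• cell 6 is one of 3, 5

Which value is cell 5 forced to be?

6

cell 1's domain is down to {2}, so cell 1 = 2. Strike 2 from cell 2.
cell 3's domain is down to {4}, so cell 3 = 4. Strike 4 from cell 2, cell 4.
cell 4 has just one choice, so cell 4 = 5. So cell 6 can't be 5.
That leaves cell 6 = 3. So cell 5 can't be 3.
So cell 5 = 6.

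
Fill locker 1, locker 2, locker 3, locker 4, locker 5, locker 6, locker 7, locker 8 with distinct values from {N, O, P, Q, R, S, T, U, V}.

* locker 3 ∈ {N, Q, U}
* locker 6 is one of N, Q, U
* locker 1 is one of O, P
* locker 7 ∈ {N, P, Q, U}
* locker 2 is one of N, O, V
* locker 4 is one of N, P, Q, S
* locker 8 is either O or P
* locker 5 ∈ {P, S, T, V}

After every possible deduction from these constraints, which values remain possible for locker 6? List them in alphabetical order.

N, Q, U

The 8 variables draw from only 8 values {N, O, P, Q, S, T, U, V}, so each is used; only locker 5 can be T, hence locker 5 = T.
Among the 7 still-open variables, S fits only locker 4 (and all 7 values in {N, O, P, Q, S, U, V} must be used), so locker 4 = S.
Among the 6 still-open variables, V fits only locker 2 (and all 6 values in {N, O, P, Q, U, V} must be used), so locker 2 = V.
locker 1 and locker 8 between them cover only {O, P} — a naked pair. Remove those values from locker 7.
No further eliminations apply; locker 6 can still be any of N, Q, U.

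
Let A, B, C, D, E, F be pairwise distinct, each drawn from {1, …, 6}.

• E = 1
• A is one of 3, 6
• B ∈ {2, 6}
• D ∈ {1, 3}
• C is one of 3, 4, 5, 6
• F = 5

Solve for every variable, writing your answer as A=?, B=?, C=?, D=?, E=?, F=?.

A=6, B=2, C=4, D=3, E=1, F=5

E's domain is down to {1}, so E = 1. So D can't be 1.
That leaves F = 5. So C can't be 5.
D has just one choice, so D = 3. Remove 3 from A, C.
A has just one choice, so A = 6. Strike 6 from B, C.
B's domain is down to {2}, so B = 2.
That leaves C = 4.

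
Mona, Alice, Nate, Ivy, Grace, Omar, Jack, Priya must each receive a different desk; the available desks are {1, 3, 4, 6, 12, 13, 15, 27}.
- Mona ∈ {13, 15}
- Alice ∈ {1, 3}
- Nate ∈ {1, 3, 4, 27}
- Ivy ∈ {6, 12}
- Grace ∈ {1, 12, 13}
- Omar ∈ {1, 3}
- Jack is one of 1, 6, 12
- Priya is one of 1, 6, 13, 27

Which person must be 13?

Grace

The 8 variables draw from only 8 values {1, 3, 4, 6, 12, 13, 15, 27}, so each is used; only Nate can be 4, hence Nate = 4.
The 7 still-open variables draw from only 7 values {1, 3, 6, 12, 13, 15, 27}, so each is used; only Mona can be 15, hence Mona = 15.
The 6 still-open variables together cover exactly {1, 3, 6, 12, 13, 27} — 6 values for 6 variables — and 27 appears only in Priya's list, so Priya = 27.
Among the 5 still-open variables, 13 fits only Grace (and all 5 values in {1, 3, 6, 12, 13} must be used), so Grace = 13.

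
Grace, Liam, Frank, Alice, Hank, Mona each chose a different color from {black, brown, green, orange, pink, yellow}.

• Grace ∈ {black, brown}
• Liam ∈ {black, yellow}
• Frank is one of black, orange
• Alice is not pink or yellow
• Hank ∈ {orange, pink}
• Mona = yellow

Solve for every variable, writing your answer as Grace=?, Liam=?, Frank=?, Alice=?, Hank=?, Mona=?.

Mona has just one choice, so Mona = yellow. Eliminate yellow elsewhere: Liam.
Liam has just one choice, so Liam = black. Strike black from Grace, Frank, Alice.
Frank must be orange (only option left). Strike orange from Alice, Hank.
That leaves Hank = pink.
Grace's domain is down to {brown}, so Grace = brown. Remove brown from Alice.
Alice must be green (only option left).

Grace=brown, Liam=black, Frank=orange, Alice=green, Hank=pink, Mona=yellow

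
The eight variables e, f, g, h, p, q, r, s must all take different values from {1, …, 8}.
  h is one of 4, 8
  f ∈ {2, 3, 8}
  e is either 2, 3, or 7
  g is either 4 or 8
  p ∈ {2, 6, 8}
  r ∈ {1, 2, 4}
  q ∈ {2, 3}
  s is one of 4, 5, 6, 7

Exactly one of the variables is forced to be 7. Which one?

e

The 8 variables together cover exactly {1, 2, 3, 4, 5, 6, 7, 8} — 8 values for 8 variables — and 1 appears only in r's list, so r = 1.
The 7 still-open variables together cover exactly {2, 3, 4, 5, 6, 7, 8} — 7 values for 7 variables — and 5 appears only in s's list, so s = 5.
The 6 still-open variables draw from only 6 values {2, 3, 4, 6, 7, 8}, so each is used; only p can be 6, hence p = 6.
Among the 5 still-open variables, 7 fits only e (and all 5 values in {2, 3, 4, 7, 8} must be used), so e = 7.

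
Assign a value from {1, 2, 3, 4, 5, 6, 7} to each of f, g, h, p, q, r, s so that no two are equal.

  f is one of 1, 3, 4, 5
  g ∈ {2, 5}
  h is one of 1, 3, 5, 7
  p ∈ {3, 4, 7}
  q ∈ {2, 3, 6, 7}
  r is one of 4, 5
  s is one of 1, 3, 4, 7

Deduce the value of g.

2

The 7 variables draw from only 7 values {1, 2, 3, 4, 5, 6, 7}, so each is used; only q can be 6, hence q = 6.
The 6 still-open variables together cover exactly {1, 2, 3, 4, 5, 7} — 6 values for 6 variables — and 2 appears only in g's list, so g = 2.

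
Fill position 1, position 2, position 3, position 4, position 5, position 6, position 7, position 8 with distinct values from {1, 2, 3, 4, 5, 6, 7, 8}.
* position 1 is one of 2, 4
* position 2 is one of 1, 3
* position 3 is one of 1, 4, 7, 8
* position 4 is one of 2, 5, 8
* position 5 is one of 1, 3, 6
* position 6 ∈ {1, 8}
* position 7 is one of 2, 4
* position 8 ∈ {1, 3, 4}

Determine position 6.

8

Among the 8 variables, 5 fits only position 4 (and all 8 values in {1, 2, 3, 4, 5, 6, 7, 8} must be used), so position 4 = 5.
Among the 7 still-open variables, 6 fits only position 5 (and all 7 values in {1, 2, 3, 4, 6, 7, 8} must be used), so position 5 = 6.
The 6 still-open variables draw from only 6 values {1, 2, 3, 4, 7, 8}, so each is used; only position 3 can be 7, hence position 3 = 7.
The 5 still-open variables draw from only 5 values {1, 2, 3, 4, 8}, so each is used; only position 6 can be 8, hence position 6 = 8.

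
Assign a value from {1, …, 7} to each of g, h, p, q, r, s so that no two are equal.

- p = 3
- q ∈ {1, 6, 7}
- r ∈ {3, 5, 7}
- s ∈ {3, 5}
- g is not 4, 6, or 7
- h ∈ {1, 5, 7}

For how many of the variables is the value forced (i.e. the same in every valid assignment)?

6

p must be 3 (only option left). Remove 3 from g, r, s.
That leaves s = 5. So g, h, r can't be 5.
r must be 7 (only option left). Eliminate 7 elsewhere: h, q.
h has just one choice, so h = 1. Strike 1 from g, q.
q has just one choice, so q = 6.
g's domain is down to {2}, so g = 2.
Every variable is fixed: g=2, h=1, p=3, q=6, r=7, s=5. That makes 6.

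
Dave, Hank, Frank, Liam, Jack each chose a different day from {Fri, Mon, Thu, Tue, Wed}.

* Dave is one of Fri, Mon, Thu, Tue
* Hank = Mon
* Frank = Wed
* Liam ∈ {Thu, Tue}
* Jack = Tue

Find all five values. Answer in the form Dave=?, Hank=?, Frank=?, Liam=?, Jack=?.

Dave=Fri, Hank=Mon, Frank=Wed, Liam=Thu, Jack=Tue

Hank has just one choice, so Hank = Mon. Strike Mon from Dave.
That leaves Frank = Wed.
Jack's domain is down to {Tue}, so Jack = Tue. Remove Tue from Dave, Liam.
Liam must be Thu (only option left). Eliminate Thu elsewhere: Dave.
That leaves Dave = Fri.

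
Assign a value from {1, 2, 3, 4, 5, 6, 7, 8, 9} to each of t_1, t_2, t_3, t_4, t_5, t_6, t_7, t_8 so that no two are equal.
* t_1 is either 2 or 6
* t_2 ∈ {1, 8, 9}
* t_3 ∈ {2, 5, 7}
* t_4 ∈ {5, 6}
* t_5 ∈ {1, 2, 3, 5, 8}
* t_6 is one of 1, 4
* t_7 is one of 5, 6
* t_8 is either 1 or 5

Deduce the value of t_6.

4

The 2 variables t_4 and t_7 are confined to {5, 6}, which locks those values in; drop them from t_1, t_3, t_5, t_8.
t_1 must be 2 (only option left). Eliminate 2 elsewhere: t_3, t_5.
That leaves t_3 = 7.
t_8 must be 1 (only option left). Eliminate 1 elsewhere: t_2, t_5, t_6.
So t_6 = 4.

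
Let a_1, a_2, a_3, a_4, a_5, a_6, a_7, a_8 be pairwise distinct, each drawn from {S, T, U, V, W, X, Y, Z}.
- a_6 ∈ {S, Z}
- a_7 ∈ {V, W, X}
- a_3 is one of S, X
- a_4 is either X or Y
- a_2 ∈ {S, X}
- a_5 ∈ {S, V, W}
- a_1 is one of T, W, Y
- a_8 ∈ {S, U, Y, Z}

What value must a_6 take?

Z

The 8 variables together cover exactly {S, T, U, V, W, X, Y, Z} — 8 values for 8 variables — and T appears only in a_1's list, so a_1 = T.
The 7 still-open variables draw from only 7 values {S, U, V, W, X, Y, Z}, so each is used; only a_8 can be U, hence a_8 = U.
Among the 6 still-open variables, Y fits only a_4 (and all 6 values in {S, V, W, X, Y, Z} must be used), so a_4 = Y.
Among the 5 still-open variables, Z fits only a_6 (and all 5 values in {S, V, W, X, Z} must be used), so a_6 = Z.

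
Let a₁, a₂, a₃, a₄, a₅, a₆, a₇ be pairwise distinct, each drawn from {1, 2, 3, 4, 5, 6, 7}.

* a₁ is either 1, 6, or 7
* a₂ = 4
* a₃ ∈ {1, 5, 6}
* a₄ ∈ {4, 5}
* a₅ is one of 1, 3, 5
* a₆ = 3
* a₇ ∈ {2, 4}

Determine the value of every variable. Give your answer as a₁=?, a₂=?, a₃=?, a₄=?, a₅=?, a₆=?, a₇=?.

a₂ has just one choice, so a₂ = 4. Eliminate 4 elsewhere: a₄, a₇.
a₄ must be 5 (only option left). Remove 5 from a₃, a₅.
That leaves a₆ = 3. Eliminate 3 elsewhere: a₅.
a₇ must be 2 (only option left).
That leaves a₅ = 1. So a₁, a₃ can't be 1.
a₃ must be 6 (only option left). Eliminate 6 elsewhere: a₁.
a₁'s domain is down to {7}, so a₁ = 7.

a₁=7, a₂=4, a₃=6, a₄=5, a₅=1, a₆=3, a₇=2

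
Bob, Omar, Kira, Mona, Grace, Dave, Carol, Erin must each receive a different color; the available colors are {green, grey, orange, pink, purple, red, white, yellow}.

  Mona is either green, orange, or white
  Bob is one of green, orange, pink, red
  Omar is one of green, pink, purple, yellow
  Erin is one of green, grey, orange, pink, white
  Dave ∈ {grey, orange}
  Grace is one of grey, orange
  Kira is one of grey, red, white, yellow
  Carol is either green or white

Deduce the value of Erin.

The 8 variables draw from only 8 values {green, grey, orange, pink, purple, red, white, yellow}, so each is used; only Omar can be purple, hence Omar = purple.
Among the 7 still-open variables, yellow fits only Kira (and all 7 values in {green, grey, orange, pink, red, white, yellow} must be used), so Kira = yellow.
The 6 still-open variables draw from only 6 values {green, grey, orange, pink, red, white}, so each is used; only Bob can be red, hence Bob = red.
Among the 5 still-open variables, pink fits only Erin (and all 5 values in {green, grey, orange, pink, white} must be used), so Erin = pink.

pink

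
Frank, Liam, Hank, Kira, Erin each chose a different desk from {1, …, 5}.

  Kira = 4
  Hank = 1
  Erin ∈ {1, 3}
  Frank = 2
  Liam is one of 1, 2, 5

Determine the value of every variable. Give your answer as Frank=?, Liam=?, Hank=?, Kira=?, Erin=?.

Frank has just one choice, so Frank = 2. Strike 2 from Liam.
That leaves Hank = 1. Strike 1 from Liam, Erin.
That leaves Kira = 4.
Erin's domain is down to {3}, so Erin = 3.
Liam has just one choice, so Liam = 5.

Frank=2, Liam=5, Hank=1, Kira=4, Erin=3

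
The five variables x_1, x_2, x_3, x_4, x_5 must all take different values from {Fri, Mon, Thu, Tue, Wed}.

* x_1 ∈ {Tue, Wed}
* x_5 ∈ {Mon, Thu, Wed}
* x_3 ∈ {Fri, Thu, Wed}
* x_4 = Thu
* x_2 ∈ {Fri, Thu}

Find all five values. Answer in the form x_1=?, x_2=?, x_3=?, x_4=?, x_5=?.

x_1=Tue, x_2=Fri, x_3=Wed, x_4=Thu, x_5=Mon

x_4 has just one choice, so x_4 = Thu. Eliminate Thu elsewhere: x_2, x_3, x_5.
x_2's domain is down to {Fri}, so x_2 = Fri. Strike Fri from x_3.
x_3 has just one choice, so x_3 = Wed. So x_1, x_5 can't be Wed.
That leaves x_5 = Mon.
x_1's domain is down to {Tue}, so x_1 = Tue.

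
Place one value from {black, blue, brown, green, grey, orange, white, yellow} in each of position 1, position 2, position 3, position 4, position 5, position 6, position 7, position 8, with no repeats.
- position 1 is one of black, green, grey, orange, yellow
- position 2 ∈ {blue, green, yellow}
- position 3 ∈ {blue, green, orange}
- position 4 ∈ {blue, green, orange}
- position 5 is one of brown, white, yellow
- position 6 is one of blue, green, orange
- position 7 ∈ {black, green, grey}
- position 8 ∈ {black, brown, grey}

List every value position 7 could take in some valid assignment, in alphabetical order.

The 8 variables draw from only 8 values {black, blue, brown, green, grey, orange, white, yellow}, so each is used; only position 5 can be white, hence position 5 = white.
The 7 still-open variables together cover exactly {black, blue, brown, green, grey, orange, yellow} — 7 values for 7 variables — and brown appears only in position 8's list, so position 8 = brown.
position 3, position 4, position 6 between them cover only {blue, green, orange} — a naked triple. Remove those values from position 1, position 2, position 7.
position 2's domain is down to {yellow}, so position 2 = yellow. Strike yellow from position 1.
No further eliminations apply; position 7 can still be any of black, grey.

black, grey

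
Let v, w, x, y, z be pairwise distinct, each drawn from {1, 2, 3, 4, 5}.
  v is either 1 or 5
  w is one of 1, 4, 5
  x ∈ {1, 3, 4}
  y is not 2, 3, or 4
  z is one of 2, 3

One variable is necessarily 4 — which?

The 5 variables draw from only 5 values {1, 2, 3, 4, 5}, so each is used; only z can be 2, hence z = 2.
Among the 4 still-open variables, 3 fits only x (and all 4 values in {1, 3, 4, 5} must be used), so x = 3.
The 3 still-open variables together cover exactly {1, 4, 5} — 3 values for 3 variables — and 4 appears only in w's list, so w = 4.

w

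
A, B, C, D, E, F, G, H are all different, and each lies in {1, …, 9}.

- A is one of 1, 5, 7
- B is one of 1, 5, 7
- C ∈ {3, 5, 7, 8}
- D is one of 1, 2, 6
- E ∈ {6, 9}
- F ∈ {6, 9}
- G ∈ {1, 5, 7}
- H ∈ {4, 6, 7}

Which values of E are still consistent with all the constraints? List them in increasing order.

6, 9

E and F between them cover only {6, 9} — a naked pair. Remove those values from D, H.
A, B, G between them cover only {1, 5, 7} — a naked triple. Remove those values from C, D, H.
D's domain is down to {2}, so D = 2.
H has just one choice, so H = 4.
No further eliminations apply; E can still be any of 6, 9.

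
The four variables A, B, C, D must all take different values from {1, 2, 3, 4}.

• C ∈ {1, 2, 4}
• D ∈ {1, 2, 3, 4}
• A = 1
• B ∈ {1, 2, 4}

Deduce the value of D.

A must be 1 (only option left). So B, C, D can't be 1.
The 3 still-open variables draw from only 3 values {2, 3, 4}, so each is used; only D can be 3, hence D = 3.

3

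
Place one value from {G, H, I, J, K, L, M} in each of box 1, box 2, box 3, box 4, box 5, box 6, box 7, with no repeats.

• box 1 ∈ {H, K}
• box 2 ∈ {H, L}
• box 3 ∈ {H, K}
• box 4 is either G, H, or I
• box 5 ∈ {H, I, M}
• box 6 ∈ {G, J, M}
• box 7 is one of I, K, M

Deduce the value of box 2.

The 7 variables together cover exactly {G, H, I, J, K, L, M} — 7 values for 7 variables — and J appears only in box 6's list, so box 6 = J.
The 6 still-open variables together cover exactly {G, H, I, K, L, M} — 6 values for 6 variables — and G appears only in box 4's list, so box 4 = G.
The 5 still-open variables draw from only 5 values {H, I, K, L, M}, so each is used; only box 2 can be L, hence box 2 = L.

L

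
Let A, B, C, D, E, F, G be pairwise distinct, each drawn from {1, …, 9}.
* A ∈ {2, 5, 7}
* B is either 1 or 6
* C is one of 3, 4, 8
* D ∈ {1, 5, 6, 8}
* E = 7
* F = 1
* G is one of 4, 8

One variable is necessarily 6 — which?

B

E must be 7 (only option left). Eliminate 7 elsewhere: A.
That leaves F = 1. Eliminate 1 elsewhere: B, D.
So 6 goes to B.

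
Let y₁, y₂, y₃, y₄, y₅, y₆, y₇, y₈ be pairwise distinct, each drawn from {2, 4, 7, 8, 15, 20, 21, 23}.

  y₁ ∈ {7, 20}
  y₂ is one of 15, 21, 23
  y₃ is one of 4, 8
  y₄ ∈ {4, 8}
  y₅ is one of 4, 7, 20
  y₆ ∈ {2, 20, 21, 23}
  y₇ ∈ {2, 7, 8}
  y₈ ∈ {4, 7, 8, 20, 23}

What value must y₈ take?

The 8 variables together cover exactly {2, 4, 7, 8, 15, 20, 21, 23} — 8 values for 8 variables — and 15 appears only in y₂'s list, so y₂ = 15.
The 7 still-open variables together cover exactly {2, 4, 7, 8, 20, 21, 23} — 7 values for 7 variables — and 21 appears only in y₆'s list, so y₆ = 21.
The 6 still-open variables draw from only 6 values {2, 4, 7, 8, 20, 23}, so each is used; only y₇ can be 2, hence y₇ = 2.
The 5 still-open variables together cover exactly {4, 7, 8, 20, 23} — 5 values for 5 variables — and 23 appears only in y₈'s list, so y₈ = 23.

23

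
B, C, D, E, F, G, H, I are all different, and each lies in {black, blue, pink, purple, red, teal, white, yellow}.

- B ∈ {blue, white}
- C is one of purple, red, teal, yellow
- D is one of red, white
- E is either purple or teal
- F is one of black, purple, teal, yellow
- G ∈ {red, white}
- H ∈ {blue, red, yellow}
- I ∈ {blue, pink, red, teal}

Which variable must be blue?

Among the 8 variables, black fits only F (and all 8 values in {black, blue, pink, purple, red, teal, white, yellow} must be used), so F = black.
The 7 still-open variables together cover exactly {blue, pink, purple, red, teal, white, yellow} — 7 values for 7 variables — and pink appears only in I's list, so I = pink.
D and G between them cover only {red, white} — a naked pair. Remove those values from B, C, H.
So blue goes to B.

B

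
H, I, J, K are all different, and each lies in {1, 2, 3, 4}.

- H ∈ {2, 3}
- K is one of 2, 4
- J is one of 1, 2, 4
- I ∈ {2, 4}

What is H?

The 4 variables together cover exactly {1, 2, 3, 4} — 4 values for 4 variables — and 1 appears only in J's list, so J = 1.
The 3 still-open variables draw from only 3 values {2, 3, 4}, so each is used; only H can be 3, hence H = 3.

3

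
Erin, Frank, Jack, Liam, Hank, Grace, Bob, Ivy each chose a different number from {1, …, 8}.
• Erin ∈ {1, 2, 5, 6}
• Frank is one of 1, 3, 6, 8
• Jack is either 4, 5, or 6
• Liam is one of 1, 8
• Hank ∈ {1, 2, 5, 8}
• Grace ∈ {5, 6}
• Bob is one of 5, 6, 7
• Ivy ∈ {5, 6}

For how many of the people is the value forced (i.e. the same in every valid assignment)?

The 8 variables together cover exactly {1, 2, 3, 4, 5, 6, 7, 8} — 8 values for 8 variables — and 3 appears only in Frank's list, so Frank = 3.
Among the 7 still-open variables, 4 fits only Jack (and all 7 values in {1, 2, 4, 5, 6, 7, 8} must be used), so Jack = 4.
The 6 still-open variables together cover exactly {1, 2, 5, 6, 7, 8} — 6 values for 6 variables — and 7 appears only in Bob's list, so Bob = 7.
Grace and Ivy between them cover only {5, 6} — a naked pair. Remove those values from Erin, Hank.
Determined: Frank=3, Jack=4, Bob=7. The other people each still have more than one consistent value. That makes 3.

3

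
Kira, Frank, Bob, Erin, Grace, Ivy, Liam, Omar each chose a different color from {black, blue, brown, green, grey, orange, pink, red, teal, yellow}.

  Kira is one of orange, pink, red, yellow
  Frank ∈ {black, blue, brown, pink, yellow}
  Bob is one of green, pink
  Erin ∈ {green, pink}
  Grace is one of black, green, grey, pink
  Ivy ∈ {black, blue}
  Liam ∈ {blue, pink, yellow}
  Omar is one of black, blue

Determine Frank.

brown

The 2 variables Bob and Erin are confined to {green, pink}, which locks those values in; drop them from Kira, Frank, Grace, Liam.
Ivy and Omar between them cover only {black, blue} — a naked pair. Remove those values from Frank, Grace, Liam.
That leaves Grace = grey.
Liam's domain is down to {yellow}, so Liam = yellow. Remove yellow from Kira, Frank.
So Frank = brown.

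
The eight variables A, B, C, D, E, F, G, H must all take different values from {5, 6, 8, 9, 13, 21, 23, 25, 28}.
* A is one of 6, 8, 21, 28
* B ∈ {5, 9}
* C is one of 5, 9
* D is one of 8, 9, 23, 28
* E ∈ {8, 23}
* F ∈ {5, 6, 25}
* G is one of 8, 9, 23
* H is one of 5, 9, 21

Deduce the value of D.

28

The 8 variables together cover exactly {5, 6, 8, 9, 21, 23, 25, 28} — 8 values for 8 variables — and 25 appears only in F's list, so F = 25.
The 7 still-open variables draw from only 7 values {5, 6, 8, 9, 21, 23, 28}, so each is used; only A can be 6, hence A = 6.
The 6 still-open variables together cover exactly {5, 8, 9, 21, 23, 28} — 6 values for 6 variables — and 21 appears only in H's list, so H = 21.
The 5 still-open variables draw from only 5 values {5, 8, 9, 23, 28}, so each is used; only D can be 28, hence D = 28.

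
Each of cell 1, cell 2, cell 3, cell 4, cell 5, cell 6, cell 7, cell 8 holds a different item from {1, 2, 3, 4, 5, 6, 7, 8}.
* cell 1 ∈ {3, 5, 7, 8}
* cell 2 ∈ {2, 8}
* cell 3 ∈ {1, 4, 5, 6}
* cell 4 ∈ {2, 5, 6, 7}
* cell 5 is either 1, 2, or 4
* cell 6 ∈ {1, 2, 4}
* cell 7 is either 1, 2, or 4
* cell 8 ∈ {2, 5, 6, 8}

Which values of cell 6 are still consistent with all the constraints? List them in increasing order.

The 8 variables draw from only 8 values {1, 2, 3, 4, 5, 6, 7, 8}, so each is used; only cell 1 can be 3, hence cell 1 = 3.
The 7 still-open variables together cover exactly {1, 2, 4, 5, 6, 7, 8} — 7 values for 7 variables — and 7 appears only in cell 4's list, so cell 4 = 7.
cell 5, cell 6, cell 7 between them cover only {1, 2, 4} — a naked triple. Remove those values from cell 2, cell 3, cell 8.
cell 2's domain is down to {8}, so cell 2 = 8. Remove 8 from cell 8.
No further eliminations apply; cell 6 can still be any of 1, 2, 4.

1, 2, 4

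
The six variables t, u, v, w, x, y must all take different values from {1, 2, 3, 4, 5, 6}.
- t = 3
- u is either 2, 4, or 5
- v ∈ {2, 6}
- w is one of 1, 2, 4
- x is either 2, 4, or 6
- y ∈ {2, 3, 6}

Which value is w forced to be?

1

t's domain is down to {3}, so t = 3. So y can't be 3.
Among the 5 still-open variables, 1 fits only w (and all 5 values in {1, 2, 4, 5, 6} must be used), so w = 1.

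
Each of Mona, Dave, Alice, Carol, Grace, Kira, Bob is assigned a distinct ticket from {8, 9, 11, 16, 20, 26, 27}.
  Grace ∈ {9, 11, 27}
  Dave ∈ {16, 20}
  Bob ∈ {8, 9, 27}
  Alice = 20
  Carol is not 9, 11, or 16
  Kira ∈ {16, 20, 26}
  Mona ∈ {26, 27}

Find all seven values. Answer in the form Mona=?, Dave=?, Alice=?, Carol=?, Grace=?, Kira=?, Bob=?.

Mona=27, Dave=16, Alice=20, Carol=8, Grace=11, Kira=26, Bob=9

Alice's domain is down to {20}, so Alice = 20. So Dave, Carol, Kira can't be 20.
Dave's domain is down to {16}, so Dave = 16. Remove 16 from Kira.
Kira has just one choice, so Kira = 26. Strike 26 from Mona, Carol.
Mona has just one choice, so Mona = 27. So Carol, Grace, Bob can't be 27.
Carol must be 8 (only option left). So Bob can't be 8.
That leaves Bob = 9. Remove 9 from Grace.
Grace must be 11 (only option left).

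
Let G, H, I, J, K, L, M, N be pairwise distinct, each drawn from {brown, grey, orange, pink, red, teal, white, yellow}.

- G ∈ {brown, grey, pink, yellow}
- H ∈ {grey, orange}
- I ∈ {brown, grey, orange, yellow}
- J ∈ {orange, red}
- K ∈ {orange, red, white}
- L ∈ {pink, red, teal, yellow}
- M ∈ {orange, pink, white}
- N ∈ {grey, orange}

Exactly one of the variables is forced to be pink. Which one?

M

Among the 8 variables, teal fits only L (and all 8 values in {brown, grey, orange, pink, red, teal, white, yellow} must be used), so L = teal.
The 2 variables H and N are confined to {grey, orange}, which locks those values in; drop them from G, I, J, K, M.
J has just one choice, so J = red. Strike red from K.
K's domain is down to {white}, so K = white. So M can't be white.
So pink goes to M.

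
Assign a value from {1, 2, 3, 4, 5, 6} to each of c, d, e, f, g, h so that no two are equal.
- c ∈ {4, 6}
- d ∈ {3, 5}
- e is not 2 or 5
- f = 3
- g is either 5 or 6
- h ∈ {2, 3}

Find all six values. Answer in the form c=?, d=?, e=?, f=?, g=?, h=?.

f has just one choice, so f = 3. Eliminate 3 elsewhere: d, e, h.
h's domain is down to {2}, so h = 2.
d's domain is down to {5}, so d = 5. Remove 5 from g.
g has just one choice, so g = 6. Remove 6 from c, e.
c must be 4 (only option left). So e can't be 4.
e must be 1 (only option left).

c=4, d=5, e=1, f=3, g=6, h=2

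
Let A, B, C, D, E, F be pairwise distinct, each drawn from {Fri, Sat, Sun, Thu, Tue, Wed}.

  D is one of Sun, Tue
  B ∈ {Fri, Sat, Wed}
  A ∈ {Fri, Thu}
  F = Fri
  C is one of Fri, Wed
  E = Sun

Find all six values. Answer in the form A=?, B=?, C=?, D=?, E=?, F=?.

A=Thu, B=Sat, C=Wed, D=Tue, E=Sun, F=Fri

E's domain is down to {Sun}, so E = Sun. Remove Sun from D.
F has just one choice, so F = Fri. So A, B, C can't be Fri.
That leaves A = Thu.
C has just one choice, so C = Wed. So B can't be Wed.
D must be Tue (only option left).
B has just one choice, so B = Sat.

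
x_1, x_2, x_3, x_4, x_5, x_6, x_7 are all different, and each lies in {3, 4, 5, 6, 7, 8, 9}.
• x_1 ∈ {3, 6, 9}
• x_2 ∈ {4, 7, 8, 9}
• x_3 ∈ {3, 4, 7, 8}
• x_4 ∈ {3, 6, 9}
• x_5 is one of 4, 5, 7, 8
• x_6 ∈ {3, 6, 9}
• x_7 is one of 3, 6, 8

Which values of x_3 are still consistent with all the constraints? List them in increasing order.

4, 7

The 7 variables together cover exactly {3, 4, 5, 6, 7, 8, 9} — 7 values for 7 variables — and 5 appears only in x_5's list, so x_5 = 5.
The 3 variables x_1, x_4, x_6 are confined to {3, 6, 9}, which locks those values in; drop them from x_2, x_3, x_7.
That leaves x_7 = 8. Strike 8 from x_2, x_3.
No further eliminations apply; x_3 can still be any of 4, 7.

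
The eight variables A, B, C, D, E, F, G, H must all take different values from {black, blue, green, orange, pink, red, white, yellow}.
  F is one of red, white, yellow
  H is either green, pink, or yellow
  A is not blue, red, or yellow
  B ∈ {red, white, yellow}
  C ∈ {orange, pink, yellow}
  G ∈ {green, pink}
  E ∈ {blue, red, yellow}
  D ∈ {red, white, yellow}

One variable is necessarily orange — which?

Among the 8 variables, black fits only A (and all 8 values in {black, blue, green, orange, pink, red, white, yellow} must be used), so A = black.
Among the 7 still-open variables, blue fits only E (and all 7 values in {blue, green, orange, pink, red, white, yellow} must be used), so E = blue.
The 6 still-open variables draw from only 6 values {green, orange, pink, red, white, yellow}, so each is used; only C can be orange, hence C = orange.

C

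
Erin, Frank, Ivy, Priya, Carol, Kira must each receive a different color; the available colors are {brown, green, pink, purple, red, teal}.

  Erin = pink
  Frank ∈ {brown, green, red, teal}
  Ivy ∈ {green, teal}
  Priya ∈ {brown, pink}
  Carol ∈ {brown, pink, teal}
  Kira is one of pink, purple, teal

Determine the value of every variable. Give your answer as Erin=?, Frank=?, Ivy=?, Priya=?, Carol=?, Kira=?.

Erin's domain is down to {pink}, so Erin = pink. So Priya, Carol, Kira can't be pink.
That leaves Priya = brown. Eliminate brown elsewhere: Frank, Carol.
Carol must be teal (only option left). Eliminate teal elsewhere: Frank, Ivy, Kira.
Kira's domain is down to {purple}, so Kira = purple.
Ivy has just one choice, so Ivy = green. Strike green from Frank.
That leaves Frank = red.

Erin=pink, Frank=red, Ivy=green, Priya=brown, Carol=teal, Kira=purple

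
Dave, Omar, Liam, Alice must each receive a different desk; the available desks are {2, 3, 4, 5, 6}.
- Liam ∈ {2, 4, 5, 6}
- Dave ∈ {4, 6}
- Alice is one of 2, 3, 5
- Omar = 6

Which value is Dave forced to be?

4

Omar has just one choice, so Omar = 6. So Dave, Liam can't be 6.
So Dave = 4.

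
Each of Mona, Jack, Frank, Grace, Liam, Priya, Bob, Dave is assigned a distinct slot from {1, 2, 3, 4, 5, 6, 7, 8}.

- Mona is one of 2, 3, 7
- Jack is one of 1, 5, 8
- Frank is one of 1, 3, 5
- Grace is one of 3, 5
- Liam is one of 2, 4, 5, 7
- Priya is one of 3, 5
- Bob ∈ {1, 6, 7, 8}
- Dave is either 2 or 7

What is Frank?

The 8 variables together cover exactly {1, 2, 3, 4, 5, 6, 7, 8} — 8 values for 8 variables — and 4 appears only in Liam's list, so Liam = 4.
Among the 7 still-open variables, 6 fits only Bob (and all 7 values in {1, 2, 3, 5, 6, 7, 8} must be used), so Bob = 6.
Among the 6 still-open variables, 8 fits only Jack (and all 6 values in {1, 2, 3, 5, 7, 8} must be used), so Jack = 8.
The 5 still-open variables draw from only 5 values {1, 2, 3, 5, 7}, so each is used; only Frank can be 1, hence Frank = 1.

1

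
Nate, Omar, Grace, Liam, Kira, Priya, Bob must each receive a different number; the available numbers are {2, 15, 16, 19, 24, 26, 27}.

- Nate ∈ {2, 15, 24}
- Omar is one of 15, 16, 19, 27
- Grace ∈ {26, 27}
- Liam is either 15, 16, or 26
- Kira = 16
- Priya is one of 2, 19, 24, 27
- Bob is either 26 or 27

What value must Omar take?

19

Kira has just one choice, so Kira = 16. Remove 16 from Omar, Liam.
Grace and Bob share exactly the 2 values {26, 27}; by pigeonhole those values go to them, so strike 26, 27 from Omar, Liam, Priya.
Liam has just one choice, so Liam = 15. Remove 15 from Nate, Omar.
So Omar = 19.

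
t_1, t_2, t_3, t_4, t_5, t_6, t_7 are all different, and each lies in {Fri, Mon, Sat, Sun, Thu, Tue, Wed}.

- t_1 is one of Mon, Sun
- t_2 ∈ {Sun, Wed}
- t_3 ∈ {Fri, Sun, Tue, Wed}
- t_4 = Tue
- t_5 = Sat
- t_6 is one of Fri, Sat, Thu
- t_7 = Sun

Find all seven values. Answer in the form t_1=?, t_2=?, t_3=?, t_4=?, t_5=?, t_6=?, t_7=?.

t_1=Mon, t_2=Wed, t_3=Fri, t_4=Tue, t_5=Sat, t_6=Thu, t_7=Sun

t_4 must be Tue (only option left). Remove Tue from t_3.
t_5 has just one choice, so t_5 = Sat. Strike Sat from t_6.
t_7's domain is down to {Sun}, so t_7 = Sun. Eliminate Sun elsewhere: t_1, t_2, t_3.
That leaves t_1 = Mon.
t_2's domain is down to {Wed}, so t_2 = Wed. Strike Wed from t_3.
t_3 has just one choice, so t_3 = Fri. Remove Fri from t_6.
t_6's domain is down to {Thu}, so t_6 = Thu.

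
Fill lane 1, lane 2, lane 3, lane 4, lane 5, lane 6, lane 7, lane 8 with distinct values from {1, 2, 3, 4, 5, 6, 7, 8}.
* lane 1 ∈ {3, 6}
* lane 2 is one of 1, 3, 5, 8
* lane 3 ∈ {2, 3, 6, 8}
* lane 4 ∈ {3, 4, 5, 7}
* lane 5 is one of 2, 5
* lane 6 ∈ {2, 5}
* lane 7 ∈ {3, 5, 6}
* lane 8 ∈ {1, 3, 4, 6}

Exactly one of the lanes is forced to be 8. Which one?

lane 3

Among the 8 variables, 7 fits only lane 4 (and all 8 values in {1, 2, 3, 4, 5, 6, 7, 8} must be used), so lane 4 = 7.
Among the 7 still-open variables, 4 fits only lane 8 (and all 7 values in {1, 2, 3, 4, 5, 6, 8} must be used), so lane 8 = 4.
Among the 6 still-open variables, 1 fits only lane 2 (and all 6 values in {1, 2, 3, 5, 6, 8} must be used), so lane 2 = 1.
The 5 still-open variables draw from only 5 values {2, 3, 5, 6, 8}, so each is used; only lane 3 can be 8, hence lane 3 = 8.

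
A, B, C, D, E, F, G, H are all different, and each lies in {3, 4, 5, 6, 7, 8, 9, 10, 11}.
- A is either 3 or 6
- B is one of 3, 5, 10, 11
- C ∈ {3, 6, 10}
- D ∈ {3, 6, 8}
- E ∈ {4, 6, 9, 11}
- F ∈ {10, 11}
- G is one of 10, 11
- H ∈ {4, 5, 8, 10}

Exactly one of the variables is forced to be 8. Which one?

The 8 variables together cover exactly {3, 4, 5, 6, 8, 9, 10, 11} — 8 values for 8 variables — and 9 appears only in E's list, so E = 9.
The 7 still-open variables together cover exactly {3, 4, 5, 6, 8, 10, 11} — 7 values for 7 variables — and 4 appears only in H's list, so H = 4.
Among the 6 still-open variables, 5 fits only B (and all 6 values in {3, 5, 6, 8, 10, 11} must be used), so B = 5.
The 5 still-open variables together cover exactly {3, 6, 8, 10, 11} — 5 values for 5 variables — and 8 appears only in D's list, so D = 8.

D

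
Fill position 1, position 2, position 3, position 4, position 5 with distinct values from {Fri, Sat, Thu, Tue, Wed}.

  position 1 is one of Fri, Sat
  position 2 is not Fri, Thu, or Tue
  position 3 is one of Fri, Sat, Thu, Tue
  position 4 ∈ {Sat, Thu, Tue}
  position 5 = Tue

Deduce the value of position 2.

position 5 has just one choice, so position 5 = Tue. Eliminate Tue elsewhere: position 3, position 4.
The 4 still-open variables draw from only 4 values {Fri, Sat, Thu, Wed}, so each is used; only position 2 can be Wed, hence position 2 = Wed.

Wed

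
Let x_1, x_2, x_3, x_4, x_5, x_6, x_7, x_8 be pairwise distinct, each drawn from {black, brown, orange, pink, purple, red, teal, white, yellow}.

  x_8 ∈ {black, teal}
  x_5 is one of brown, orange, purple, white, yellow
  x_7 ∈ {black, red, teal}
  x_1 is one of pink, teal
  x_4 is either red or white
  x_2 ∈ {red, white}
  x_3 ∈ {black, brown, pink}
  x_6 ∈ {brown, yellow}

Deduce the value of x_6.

yellow

x_2 and x_4 between them cover only {red, white} — a naked pair. Remove those values from x_5, x_7.
The 2 variables x_7 and x_8 are confined to {black, teal}, which locks those values in; drop them from x_1, x_3.
x_1 has just one choice, so x_1 = pink. Remove pink from x_3.
That leaves x_3 = brown. Remove brown from x_5, x_6.
So x_6 = yellow.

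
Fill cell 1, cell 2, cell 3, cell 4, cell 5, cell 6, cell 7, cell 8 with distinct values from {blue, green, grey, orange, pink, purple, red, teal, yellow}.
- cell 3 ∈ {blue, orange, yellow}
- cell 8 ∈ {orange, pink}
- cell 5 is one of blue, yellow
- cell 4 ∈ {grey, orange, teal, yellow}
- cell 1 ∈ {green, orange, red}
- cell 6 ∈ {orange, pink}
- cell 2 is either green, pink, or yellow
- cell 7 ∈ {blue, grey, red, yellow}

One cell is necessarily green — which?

cell 2

Among the 8 variables, teal fits only cell 4 (and all 8 values in {blue, green, grey, orange, pink, red, teal, yellow} must be used), so cell 4 = teal.
The 7 still-open variables draw from only 7 values {blue, green, grey, orange, pink, red, yellow}, so each is used; only cell 7 can be grey, hence cell 7 = grey.
The 6 still-open variables draw from only 6 values {blue, green, orange, pink, red, yellow}, so each is used; only cell 1 can be red, hence cell 1 = red.
Among the 5 still-open variables, green fits only cell 2 (and all 5 values in {blue, green, orange, pink, yellow} must be used), so cell 2 = green.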